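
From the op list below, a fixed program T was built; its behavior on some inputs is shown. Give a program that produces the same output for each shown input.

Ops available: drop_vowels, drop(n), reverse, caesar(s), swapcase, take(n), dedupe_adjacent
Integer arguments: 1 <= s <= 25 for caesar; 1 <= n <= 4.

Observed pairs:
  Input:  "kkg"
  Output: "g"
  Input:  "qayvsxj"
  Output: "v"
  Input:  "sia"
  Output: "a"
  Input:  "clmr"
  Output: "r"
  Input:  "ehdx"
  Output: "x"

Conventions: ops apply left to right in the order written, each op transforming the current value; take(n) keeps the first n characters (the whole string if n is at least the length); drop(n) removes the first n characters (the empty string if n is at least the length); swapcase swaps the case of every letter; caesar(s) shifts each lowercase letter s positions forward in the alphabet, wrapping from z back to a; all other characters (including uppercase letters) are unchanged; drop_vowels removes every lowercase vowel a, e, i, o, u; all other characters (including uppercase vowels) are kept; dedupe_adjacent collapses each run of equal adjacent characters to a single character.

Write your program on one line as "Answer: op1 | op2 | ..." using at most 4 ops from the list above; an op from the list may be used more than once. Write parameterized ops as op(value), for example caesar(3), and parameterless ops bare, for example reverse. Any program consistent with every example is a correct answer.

take(4) | reverse | take(1)

Check, running the answer program on each example:
  "kkg" -> "kkg" -> "gkk" -> "g"
  "qayvsxj" -> "qayv" -> "vyaq" -> "v"
  "sia" -> "sia" -> "ais" -> "a"
  "clmr" -> "clmr" -> "rmlc" -> "r"
  "ehdx" -> "ehdx" -> "xdhe" -> "x"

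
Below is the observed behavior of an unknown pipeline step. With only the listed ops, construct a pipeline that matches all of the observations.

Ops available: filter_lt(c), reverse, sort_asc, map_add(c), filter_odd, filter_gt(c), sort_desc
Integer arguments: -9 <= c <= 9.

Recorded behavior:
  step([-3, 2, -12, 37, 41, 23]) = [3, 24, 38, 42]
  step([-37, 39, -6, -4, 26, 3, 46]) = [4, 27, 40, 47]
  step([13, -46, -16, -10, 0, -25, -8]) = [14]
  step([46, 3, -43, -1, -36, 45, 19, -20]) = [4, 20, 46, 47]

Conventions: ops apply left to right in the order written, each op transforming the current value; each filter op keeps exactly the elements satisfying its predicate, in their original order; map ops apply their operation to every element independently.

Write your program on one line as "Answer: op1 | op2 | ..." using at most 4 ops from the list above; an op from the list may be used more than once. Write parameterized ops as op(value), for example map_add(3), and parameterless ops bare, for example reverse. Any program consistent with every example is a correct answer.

map_add(1) | filter_gt(1) | sort_asc

Check, running the answer program on each example:
  [-3, 2, -12, 37, 41, 23] -> [-2, 3, -11, 38, 42, 24] -> [3, 38, 42, 24] -> [3, 24, 38, 42]
  [-37, 39, -6, -4, 26, 3, 46] -> [-36, 40, -5, -3, 27, 4, 47] -> [40, 27, 4, 47] -> [4, 27, 40, 47]
  [13, -46, -16, -10, 0, -25, -8] -> [14, -45, -15, -9, 1, -24, -7] -> [14] -> [14]
  [46, 3, -43, -1, -36, 45, 19, -20] -> [47, 4, -42, 0, -35, 46, 20, -19] -> [47, 4, 46, 20] -> [4, 20, 46, 47]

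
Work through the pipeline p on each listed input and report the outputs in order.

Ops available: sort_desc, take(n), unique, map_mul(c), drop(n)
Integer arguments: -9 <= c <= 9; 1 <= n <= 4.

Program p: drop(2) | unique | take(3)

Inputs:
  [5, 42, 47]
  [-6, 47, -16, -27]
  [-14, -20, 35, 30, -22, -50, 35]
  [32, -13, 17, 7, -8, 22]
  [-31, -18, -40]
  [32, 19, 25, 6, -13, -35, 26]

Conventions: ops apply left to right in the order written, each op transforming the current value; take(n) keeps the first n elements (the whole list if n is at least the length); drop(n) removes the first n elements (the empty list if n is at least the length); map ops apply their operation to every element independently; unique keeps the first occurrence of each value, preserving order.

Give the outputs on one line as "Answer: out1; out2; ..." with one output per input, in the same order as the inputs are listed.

[47]; [-16, -27]; [35, 30, -22]; [17, 7, -8]; [-40]; [25, 6, -13]

Execution, op by op:
  [5, 42, 47] -> [47] -> [47] -> [47]
  [-6, 47, -16, -27] -> [-16, -27] -> [-16, -27] -> [-16, -27]
  [-14, -20, 35, 30, -22, -50, 35] -> [35, 30, -22, -50, 35] -> [35, 30, -22, -50] -> [35, 30, -22]
  [32, -13, 17, 7, -8, 22] -> [17, 7, -8, 22] -> [17, 7, -8, 22] -> [17, 7, -8]
  [-31, -18, -40] -> [-40] -> [-40] -> [-40]
  [32, 19, 25, 6, -13, -35, 26] -> [25, 6, -13, -35, 26] -> [25, 6, -13, -35, 26] -> [25, 6, -13]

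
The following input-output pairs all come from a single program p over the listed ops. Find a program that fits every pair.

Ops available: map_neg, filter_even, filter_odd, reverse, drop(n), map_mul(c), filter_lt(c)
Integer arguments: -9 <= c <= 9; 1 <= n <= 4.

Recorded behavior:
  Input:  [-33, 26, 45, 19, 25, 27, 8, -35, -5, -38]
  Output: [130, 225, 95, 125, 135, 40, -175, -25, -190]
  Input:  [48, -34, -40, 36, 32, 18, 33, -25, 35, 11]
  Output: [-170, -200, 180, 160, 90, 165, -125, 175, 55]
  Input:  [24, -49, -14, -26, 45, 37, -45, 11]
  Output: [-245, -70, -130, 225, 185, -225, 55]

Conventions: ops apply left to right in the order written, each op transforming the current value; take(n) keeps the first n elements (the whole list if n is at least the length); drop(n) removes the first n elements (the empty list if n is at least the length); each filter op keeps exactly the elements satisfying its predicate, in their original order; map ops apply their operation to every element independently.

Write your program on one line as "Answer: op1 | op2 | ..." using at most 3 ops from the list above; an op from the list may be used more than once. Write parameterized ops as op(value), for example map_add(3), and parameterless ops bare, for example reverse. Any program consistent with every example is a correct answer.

map_mul(5) | drop(1)

Check, running the answer program on each example:
  [-33, 26, 45, 19, 25, 27, 8, -35, -5, -38] -> [-165, 130, 225, 95, 125, 135, 40, -175, -25, -190] -> [130, 225, 95, 125, 135, 40, -175, -25, -190]
  [48, -34, -40, 36, 32, 18, 33, -25, 35, 11] -> [240, -170, -200, 180, 160, 90, 165, -125, 175, 55] -> [-170, -200, 180, 160, 90, 165, -125, 175, 55]
  [24, -49, -14, -26, 45, 37, -45, 11] -> [120, -245, -70, -130, 225, 185, -225, 55] -> [-245, -70, -130, 225, 185, -225, 55]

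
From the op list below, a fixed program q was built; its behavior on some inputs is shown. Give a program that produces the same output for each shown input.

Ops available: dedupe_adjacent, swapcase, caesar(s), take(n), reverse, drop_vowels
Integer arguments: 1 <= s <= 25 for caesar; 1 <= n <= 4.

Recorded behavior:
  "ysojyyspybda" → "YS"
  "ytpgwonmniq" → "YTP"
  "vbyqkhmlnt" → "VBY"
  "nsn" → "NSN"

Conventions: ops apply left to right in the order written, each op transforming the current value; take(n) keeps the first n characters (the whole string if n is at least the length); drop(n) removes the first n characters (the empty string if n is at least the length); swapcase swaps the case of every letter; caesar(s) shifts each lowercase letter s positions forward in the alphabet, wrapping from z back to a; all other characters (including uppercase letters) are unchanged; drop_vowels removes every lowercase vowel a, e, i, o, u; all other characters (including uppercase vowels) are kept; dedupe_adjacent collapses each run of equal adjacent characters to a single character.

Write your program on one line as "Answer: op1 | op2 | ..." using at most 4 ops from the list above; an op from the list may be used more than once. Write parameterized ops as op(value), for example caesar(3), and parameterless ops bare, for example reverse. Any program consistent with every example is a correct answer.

take(3) | drop_vowels | swapcase

Check, running the answer program on each example:
  "ysojyyspybda" -> "yso" -> "ys" -> "YS"
  "ytpgwonmniq" -> "ytp" -> "ytp" -> "YTP"
  "vbyqkhmlnt" -> "vby" -> "vby" -> "VBY"
  "nsn" -> "nsn" -> "nsn" -> "NSN"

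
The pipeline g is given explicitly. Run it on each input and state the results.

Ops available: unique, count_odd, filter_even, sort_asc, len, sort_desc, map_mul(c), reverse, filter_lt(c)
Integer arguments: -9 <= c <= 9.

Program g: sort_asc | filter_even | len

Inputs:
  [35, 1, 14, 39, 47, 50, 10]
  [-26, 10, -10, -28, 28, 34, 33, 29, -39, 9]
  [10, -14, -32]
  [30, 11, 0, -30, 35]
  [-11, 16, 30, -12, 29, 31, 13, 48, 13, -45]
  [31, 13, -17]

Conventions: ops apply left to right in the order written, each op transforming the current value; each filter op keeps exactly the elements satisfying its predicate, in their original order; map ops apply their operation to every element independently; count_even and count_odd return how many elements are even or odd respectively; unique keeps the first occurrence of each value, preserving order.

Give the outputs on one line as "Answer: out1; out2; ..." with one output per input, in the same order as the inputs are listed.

Execution, op by op:
  [35, 1, 14, 39, 47, 50, 10] -> [1, 10, 14, 35, 39, 47, 50] -> [10, 14, 50] -> 3
  [-26, 10, -10, -28, 28, 34, 33, 29, -39, 9] -> [-39, -28, -26, -10, 9, 10, 28, 29, 33, 34] -> [-28, -26, -10, 10, 28, 34] -> 6
  [10, -14, -32] -> [-32, -14, 10] -> [-32, -14, 10] -> 3
  [30, 11, 0, -30, 35] -> [-30, 0, 11, 30, 35] -> [-30, 0, 30] -> 3
  [-11, 16, 30, -12, 29, 31, 13, 48, 13, -45] -> [-45, -12, -11, 13, 13, 16, 29, 30, 31, 48] -> [-12, 16, 30, 48] -> 4
  [31, 13, -17] -> [-17, 13, 31] -> [] -> 0

3; 6; 3; 3; 4; 0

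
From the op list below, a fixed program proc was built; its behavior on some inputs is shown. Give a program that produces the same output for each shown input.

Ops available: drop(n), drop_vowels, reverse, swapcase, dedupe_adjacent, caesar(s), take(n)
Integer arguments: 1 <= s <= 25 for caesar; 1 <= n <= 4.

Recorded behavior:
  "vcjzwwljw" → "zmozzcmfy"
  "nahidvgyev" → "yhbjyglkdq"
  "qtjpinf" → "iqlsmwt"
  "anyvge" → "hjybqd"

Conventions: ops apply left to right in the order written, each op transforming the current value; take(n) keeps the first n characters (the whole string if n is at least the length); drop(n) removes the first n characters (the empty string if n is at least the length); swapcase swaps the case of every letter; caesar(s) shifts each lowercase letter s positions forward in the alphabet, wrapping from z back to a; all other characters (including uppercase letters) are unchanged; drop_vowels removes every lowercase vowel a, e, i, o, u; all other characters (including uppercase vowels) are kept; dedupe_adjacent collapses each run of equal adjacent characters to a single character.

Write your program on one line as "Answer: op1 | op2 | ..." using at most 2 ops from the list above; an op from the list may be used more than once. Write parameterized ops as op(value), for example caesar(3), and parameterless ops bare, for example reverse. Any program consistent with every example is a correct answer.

reverse | caesar(3)

Check, running the answer program on each example:
  "vcjzwwljw" -> "wjlwwzjcv" -> "zmozzcmfy"
  "nahidvgyev" -> "veygvdihan" -> "yhbjyglkdq"
  "qtjpinf" -> "fnipjtq" -> "iqlsmwt"
  "anyvge" -> "egvyna" -> "hjybqd"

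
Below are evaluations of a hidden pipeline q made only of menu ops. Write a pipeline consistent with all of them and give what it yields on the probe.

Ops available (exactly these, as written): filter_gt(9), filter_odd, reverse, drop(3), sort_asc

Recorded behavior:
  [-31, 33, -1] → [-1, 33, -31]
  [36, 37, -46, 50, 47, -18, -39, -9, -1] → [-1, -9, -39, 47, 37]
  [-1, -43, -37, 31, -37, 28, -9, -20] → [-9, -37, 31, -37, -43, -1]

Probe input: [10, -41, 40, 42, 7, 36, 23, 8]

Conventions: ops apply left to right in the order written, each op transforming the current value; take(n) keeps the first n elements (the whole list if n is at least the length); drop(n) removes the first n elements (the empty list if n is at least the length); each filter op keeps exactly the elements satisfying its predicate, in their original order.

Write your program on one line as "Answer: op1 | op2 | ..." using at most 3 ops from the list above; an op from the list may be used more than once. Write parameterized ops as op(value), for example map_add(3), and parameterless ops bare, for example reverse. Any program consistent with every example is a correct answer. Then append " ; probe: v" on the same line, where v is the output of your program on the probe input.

reverse | filter_odd ; probe: [23, 7, -41]

Check, running the answer program on each example:
  [-31, 33, -1] -> [-1, 33, -31] -> [-1, 33, -31]
  [36, 37, -46, 50, 47, -18, -39, -9, -1] -> [-1, -9, -39, -18, 47, 50, -46, 37, 36] -> [-1, -9, -39, 47, 37]
  [-1, -43, -37, 31, -37, 28, -9, -20] -> [-20, -9, 28, -37, 31, -37, -43, -1] -> [-9, -37, 31, -37, -43, -1]
  probe: [10, -41, 40, 42, 7, 36, 23, 8] -> [8, 23, 36, 7, 42, 40, -41, 10] -> [23, 7, -41]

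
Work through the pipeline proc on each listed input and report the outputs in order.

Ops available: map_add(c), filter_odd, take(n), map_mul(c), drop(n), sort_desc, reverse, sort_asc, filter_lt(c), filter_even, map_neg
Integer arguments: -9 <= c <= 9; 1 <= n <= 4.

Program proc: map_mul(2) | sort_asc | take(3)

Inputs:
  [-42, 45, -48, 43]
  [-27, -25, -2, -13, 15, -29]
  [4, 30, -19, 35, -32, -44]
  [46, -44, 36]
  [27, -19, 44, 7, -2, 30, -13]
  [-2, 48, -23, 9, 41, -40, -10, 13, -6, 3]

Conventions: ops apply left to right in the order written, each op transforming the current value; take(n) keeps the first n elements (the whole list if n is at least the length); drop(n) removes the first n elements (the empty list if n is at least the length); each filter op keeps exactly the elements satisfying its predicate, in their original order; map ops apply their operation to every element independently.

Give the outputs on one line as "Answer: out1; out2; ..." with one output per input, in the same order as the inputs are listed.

Execution, op by op:
  [-42, 45, -48, 43] -> [-84, 90, -96, 86] -> [-96, -84, 86, 90] -> [-96, -84, 86]
  [-27, -25, -2, -13, 15, -29] -> [-54, -50, -4, -26, 30, -58] -> [-58, -54, -50, -26, -4, 30] -> [-58, -54, -50]
  [4, 30, -19, 35, -32, -44] -> [8, 60, -38, 70, -64, -88] -> [-88, -64, -38, 8, 60, 70] -> [-88, -64, -38]
  [46, -44, 36] -> [92, -88, 72] -> [-88, 72, 92] -> [-88, 72, 92]
  [27, -19, 44, 7, -2, 30, -13] -> [54, -38, 88, 14, -4, 60, -26] -> [-38, -26, -4, 14, 54, 60, 88] -> [-38, -26, -4]
  [-2, 48, -23, 9, 41, -40, -10, 13, -6, 3] -> [-4, 96, -46, 18, 82, -80, -20, 26, -12, 6] -> [-80, -46, -20, -12, -4, 6, 18, 26, 82, 96] -> [-80, -46, -20]

[-96, -84, 86]; [-58, -54, -50]; [-88, -64, -38]; [-88, 72, 92]; [-38, -26, -4]; [-80, -46, -20]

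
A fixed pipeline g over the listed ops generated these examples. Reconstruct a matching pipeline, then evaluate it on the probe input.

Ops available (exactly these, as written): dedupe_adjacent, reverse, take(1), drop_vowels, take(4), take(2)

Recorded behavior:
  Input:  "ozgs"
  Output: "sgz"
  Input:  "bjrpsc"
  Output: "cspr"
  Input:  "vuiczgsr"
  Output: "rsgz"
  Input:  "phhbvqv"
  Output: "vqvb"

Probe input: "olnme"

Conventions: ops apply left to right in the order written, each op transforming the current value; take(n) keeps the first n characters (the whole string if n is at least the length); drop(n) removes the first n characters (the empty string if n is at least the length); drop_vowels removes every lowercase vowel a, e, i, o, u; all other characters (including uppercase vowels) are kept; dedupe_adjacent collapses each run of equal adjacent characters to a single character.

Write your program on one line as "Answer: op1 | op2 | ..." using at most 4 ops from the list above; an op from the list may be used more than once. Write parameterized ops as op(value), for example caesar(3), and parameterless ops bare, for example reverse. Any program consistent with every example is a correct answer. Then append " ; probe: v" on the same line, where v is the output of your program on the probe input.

reverse | drop_vowels | take(4) ; probe: "mnl"

Check, running the answer program on each example:
  "ozgs" -> "sgzo" -> "sgz" -> "sgz"
  "bjrpsc" -> "csprjb" -> "csprjb" -> "cspr"
  "vuiczgsr" -> "rsgzciuv" -> "rsgzcv" -> "rsgz"
  "phhbvqv" -> "vqvbhhp" -> "vqvbhhp" -> "vqvb"
  probe: "olnme" -> "emnlo" -> "mnl" -> "mnl"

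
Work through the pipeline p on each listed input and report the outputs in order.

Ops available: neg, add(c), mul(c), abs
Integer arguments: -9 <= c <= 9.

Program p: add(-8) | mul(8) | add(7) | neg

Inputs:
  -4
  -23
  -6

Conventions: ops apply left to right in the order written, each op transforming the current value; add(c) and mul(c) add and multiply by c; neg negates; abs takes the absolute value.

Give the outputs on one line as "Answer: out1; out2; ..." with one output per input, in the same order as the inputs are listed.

89; 241; 105

Execution, op by op:
  -4 -> -12 -> -96 -> -89 -> 89
  -23 -> -31 -> -248 -> -241 -> 241
  -6 -> -14 -> -112 -> -105 -> 105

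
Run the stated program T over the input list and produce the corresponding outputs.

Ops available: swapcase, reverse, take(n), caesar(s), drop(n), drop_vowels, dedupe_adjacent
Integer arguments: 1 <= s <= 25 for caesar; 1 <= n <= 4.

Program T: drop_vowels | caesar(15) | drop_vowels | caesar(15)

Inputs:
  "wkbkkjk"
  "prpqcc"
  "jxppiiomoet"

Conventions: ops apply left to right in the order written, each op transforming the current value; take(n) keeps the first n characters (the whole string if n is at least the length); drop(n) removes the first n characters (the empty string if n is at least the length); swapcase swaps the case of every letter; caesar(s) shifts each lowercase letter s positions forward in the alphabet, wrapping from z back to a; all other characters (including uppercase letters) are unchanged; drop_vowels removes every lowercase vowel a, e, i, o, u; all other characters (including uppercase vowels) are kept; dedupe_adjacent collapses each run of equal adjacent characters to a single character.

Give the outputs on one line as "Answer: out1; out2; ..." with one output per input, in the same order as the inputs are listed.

Execution, op by op:
  "wkbkkjk" -> "wkbkkjk" -> "lzqzzyz" -> "lzqzzyz" -> "aofoono"
  "prpqcc" -> "prpqcc" -> "egefrr" -> "gfrr" -> "vugg"
  "jxppiiomoet" -> "jxppmt" -> "ymeebi" -> "ymb" -> "nbq"

"aofoono"; "vugg"; "nbq"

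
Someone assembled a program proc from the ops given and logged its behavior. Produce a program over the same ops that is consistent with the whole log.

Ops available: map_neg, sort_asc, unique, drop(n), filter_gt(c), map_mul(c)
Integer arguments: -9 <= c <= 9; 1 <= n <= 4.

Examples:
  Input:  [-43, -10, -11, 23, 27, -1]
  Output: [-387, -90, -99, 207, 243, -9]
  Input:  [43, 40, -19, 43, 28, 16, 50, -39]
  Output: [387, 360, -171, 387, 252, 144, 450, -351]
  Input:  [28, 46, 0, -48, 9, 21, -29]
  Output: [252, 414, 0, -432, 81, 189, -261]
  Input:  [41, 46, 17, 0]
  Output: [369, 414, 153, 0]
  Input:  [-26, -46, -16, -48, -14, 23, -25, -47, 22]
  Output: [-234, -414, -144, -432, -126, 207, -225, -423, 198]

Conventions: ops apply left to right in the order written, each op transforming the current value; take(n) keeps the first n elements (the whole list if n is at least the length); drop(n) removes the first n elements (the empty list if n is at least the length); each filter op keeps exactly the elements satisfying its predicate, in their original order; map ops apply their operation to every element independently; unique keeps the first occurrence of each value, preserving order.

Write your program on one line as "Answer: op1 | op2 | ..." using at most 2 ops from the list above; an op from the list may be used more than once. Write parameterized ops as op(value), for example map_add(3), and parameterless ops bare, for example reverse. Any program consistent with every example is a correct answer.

map_neg | map_mul(-9)

Check, running the answer program on each example:
  [-43, -10, -11, 23, 27, -1] -> [43, 10, 11, -23, -27, 1] -> [-387, -90, -99, 207, 243, -9]
  [43, 40, -19, 43, 28, 16, 50, -39] -> [-43, -40, 19, -43, -28, -16, -50, 39] -> [387, 360, -171, 387, 252, 144, 450, -351]
  [28, 46, 0, -48, 9, 21, -29] -> [-28, -46, 0, 48, -9, -21, 29] -> [252, 414, 0, -432, 81, 189, -261]
  [41, 46, 17, 0] -> [-41, -46, -17, 0] -> [369, 414, 153, 0]
  [-26, -46, -16, -48, -14, 23, -25, -47, 22] -> [26, 46, 16, 48, 14, -23, 25, 47, -22] -> [-234, -414, -144, -432, -126, 207, -225, -423, 198]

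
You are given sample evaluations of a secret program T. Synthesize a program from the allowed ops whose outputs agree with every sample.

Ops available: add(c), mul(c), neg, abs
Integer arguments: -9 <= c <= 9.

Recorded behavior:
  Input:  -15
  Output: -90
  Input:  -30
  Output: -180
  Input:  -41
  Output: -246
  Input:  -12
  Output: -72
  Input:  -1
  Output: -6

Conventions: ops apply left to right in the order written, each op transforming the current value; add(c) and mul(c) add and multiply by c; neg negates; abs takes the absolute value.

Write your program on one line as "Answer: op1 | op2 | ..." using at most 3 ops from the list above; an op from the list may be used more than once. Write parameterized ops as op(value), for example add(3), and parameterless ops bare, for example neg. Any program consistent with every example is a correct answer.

abs | mul(-6)

Check, running the answer program on each example:
  -15 -> 15 -> -90
  -30 -> 30 -> -180
  -41 -> 41 -> -246
  -12 -> 12 -> -72
  -1 -> 1 -> -6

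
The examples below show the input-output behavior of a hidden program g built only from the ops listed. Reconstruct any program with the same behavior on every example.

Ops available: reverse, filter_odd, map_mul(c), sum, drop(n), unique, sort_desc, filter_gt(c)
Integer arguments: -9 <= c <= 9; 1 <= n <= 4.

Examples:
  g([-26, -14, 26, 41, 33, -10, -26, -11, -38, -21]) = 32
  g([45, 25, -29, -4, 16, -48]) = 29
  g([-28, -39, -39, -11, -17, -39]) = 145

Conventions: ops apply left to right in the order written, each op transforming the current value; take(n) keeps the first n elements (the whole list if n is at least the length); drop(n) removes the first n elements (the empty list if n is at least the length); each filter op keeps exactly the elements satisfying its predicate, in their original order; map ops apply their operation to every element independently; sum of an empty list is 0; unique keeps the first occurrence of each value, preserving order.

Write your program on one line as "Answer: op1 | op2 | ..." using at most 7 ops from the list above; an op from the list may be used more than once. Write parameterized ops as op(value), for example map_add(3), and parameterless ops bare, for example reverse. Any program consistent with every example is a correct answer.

sort_desc | map_mul(-1) | reverse | filter_gt(3) | filter_odd | sum

Check, running the answer program on each example:
  [-26, -14, 26, 41, 33, -10, -26, -11, -38, -21] -> [41, 33, 26, -10, -11, -14, -21, -26, -26, -38] -> [-41, -33, -26, 10, 11, 14, 21, 26, 26, 38] -> [38, 26, 26, 21, 14, 11, 10, -26, -33, -41] -> [38, 26, 26, 21, 14, 11, 10] -> [21, 11] -> 32
  [45, 25, -29, -4, 16, -48] -> [45, 25, 16, -4, -29, -48] -> [-45, -25, -16, 4, 29, 48] -> [48, 29, 4, -16, -25, -45] -> [48, 29, 4] -> [29] -> 29
  [-28, -39, -39, -11, -17, -39] -> [-11, -17, -28, -39, -39, -39] -> [11, 17, 28, 39, 39, 39] -> [39, 39, 39, 28, 17, 11] -> [39, 39, 39, 28, 17, 11] -> [39, 39, 39, 17, 11] -> 145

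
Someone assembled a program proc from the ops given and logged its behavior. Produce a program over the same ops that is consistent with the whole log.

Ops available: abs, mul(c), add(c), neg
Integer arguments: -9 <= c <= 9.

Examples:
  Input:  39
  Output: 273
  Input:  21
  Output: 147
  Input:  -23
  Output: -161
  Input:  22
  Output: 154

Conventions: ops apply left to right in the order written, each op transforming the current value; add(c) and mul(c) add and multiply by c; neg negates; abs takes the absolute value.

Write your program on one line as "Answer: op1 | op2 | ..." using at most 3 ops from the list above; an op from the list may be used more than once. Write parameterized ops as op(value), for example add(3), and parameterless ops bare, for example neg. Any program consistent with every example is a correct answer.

neg | mul(-7)

Check, running the answer program on each example:
  39 -> -39 -> 273
  21 -> -21 -> 147
  -23 -> 23 -> -161
  22 -> -22 -> 154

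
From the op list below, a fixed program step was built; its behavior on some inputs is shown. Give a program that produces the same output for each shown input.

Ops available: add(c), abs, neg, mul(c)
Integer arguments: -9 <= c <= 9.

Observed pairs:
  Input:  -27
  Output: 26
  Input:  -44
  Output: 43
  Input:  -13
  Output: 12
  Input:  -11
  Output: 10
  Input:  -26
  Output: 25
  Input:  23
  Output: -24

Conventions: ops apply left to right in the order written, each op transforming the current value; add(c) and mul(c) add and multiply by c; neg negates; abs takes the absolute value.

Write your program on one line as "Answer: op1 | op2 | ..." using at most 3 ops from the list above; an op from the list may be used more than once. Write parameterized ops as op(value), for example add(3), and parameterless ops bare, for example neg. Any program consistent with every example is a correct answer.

neg | add(-1)

Check, running the answer program on each example:
  -27 -> 27 -> 26
  -44 -> 44 -> 43
  -13 -> 13 -> 12
  -11 -> 11 -> 10
  -26 -> 26 -> 25
  23 -> -23 -> -24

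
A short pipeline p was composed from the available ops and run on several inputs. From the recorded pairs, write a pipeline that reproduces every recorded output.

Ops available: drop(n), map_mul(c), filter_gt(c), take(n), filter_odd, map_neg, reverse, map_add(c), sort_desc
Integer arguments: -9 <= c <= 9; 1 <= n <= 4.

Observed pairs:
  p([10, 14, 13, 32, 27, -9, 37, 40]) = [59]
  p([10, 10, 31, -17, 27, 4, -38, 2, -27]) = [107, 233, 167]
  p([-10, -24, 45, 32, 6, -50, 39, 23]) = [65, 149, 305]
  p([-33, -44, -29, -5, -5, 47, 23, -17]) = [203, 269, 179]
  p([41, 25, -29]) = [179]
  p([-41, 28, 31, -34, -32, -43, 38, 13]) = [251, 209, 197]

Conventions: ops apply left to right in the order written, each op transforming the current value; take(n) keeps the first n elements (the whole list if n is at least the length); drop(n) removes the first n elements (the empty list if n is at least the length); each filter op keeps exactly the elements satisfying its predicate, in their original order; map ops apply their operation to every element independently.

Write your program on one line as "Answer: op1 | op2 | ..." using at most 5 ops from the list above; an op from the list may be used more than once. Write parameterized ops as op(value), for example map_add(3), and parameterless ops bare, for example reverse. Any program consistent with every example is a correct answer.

map_mul(-6) | filter_gt(6) | map_add(5) | take(3)

Check, running the answer program on each example:
  [10, 14, 13, 32, 27, -9, 37, 40] -> [-60, -84, -78, -192, -162, 54, -222, -240] -> [54] -> [59] -> [59]
  [10, 10, 31, -17, 27, 4, -38, 2, -27] -> [-60, -60, -186, 102, -162, -24, 228, -12, 162] -> [102, 228, 162] -> [107, 233, 167] -> [107, 233, 167]
  [-10, -24, 45, 32, 6, -50, 39, 23] -> [60, 144, -270, -192, -36, 300, -234, -138] -> [60, 144, 300] -> [65, 149, 305] -> [65, 149, 305]
  [-33, -44, -29, -5, -5, 47, 23, -17] -> [198, 264, 174, 30, 30, -282, -138, 102] -> [198, 264, 174, 30, 30, 102] -> [203, 269, 179, 35, 35, 107] -> [203, 269, 179]
  [41, 25, -29] -> [-246, -150, 174] -> [174] -> [179] -> [179]
  [-41, 28, 31, -34, -32, -43, 38, 13] -> [246, -168, -186, 204, 192, 258, -228, -78] -> [246, 204, 192, 258] -> [251, 209, 197, 263] -> [251, 209, 197]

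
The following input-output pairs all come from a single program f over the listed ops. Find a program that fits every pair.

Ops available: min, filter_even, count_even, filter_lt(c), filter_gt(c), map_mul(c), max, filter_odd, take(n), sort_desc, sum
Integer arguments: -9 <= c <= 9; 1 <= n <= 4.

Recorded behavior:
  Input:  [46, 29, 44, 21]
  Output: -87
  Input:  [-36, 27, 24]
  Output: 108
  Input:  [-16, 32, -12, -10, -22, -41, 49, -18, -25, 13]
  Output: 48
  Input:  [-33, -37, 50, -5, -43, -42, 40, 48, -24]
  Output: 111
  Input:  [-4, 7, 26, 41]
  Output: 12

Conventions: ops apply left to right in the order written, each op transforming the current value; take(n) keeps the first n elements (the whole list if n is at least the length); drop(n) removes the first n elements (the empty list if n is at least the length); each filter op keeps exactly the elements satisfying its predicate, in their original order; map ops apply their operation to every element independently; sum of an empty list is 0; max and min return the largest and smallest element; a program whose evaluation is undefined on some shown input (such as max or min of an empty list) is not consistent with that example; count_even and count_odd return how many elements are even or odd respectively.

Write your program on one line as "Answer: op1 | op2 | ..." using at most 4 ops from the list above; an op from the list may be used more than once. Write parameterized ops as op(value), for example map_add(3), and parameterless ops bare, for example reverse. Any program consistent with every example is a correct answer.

map_mul(-3) | take(3) | max

Check, running the answer program on each example:
  [46, 29, 44, 21] -> [-138, -87, -132, -63] -> [-138, -87, -132] -> -87
  [-36, 27, 24] -> [108, -81, -72] -> [108, -81, -72] -> 108
  [-16, 32, -12, -10, -22, -41, 49, -18, -25, 13] -> [48, -96, 36, 30, 66, 123, -147, 54, 75, -39] -> [48, -96, 36] -> 48
  [-33, -37, 50, -5, -43, -42, 40, 48, -24] -> [99, 111, -150, 15, 129, 126, -120, -144, 72] -> [99, 111, -150] -> 111
  [-4, 7, 26, 41] -> [12, -21, -78, -123] -> [12, -21, -78] -> 12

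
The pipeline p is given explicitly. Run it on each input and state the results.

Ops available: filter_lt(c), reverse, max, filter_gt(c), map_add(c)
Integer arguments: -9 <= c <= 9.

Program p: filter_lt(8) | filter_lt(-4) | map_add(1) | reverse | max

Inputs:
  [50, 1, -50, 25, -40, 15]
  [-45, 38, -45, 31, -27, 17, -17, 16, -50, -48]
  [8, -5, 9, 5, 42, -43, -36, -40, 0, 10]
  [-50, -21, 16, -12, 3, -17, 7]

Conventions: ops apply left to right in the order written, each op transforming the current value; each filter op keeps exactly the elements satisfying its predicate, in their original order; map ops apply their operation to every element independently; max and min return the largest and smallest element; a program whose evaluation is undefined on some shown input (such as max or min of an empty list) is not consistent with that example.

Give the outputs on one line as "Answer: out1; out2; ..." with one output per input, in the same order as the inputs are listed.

Execution, op by op:
  [50, 1, -50, 25, -40, 15] -> [1, -50, -40] -> [-50, -40] -> [-49, -39] -> [-39, -49] -> -39
  [-45, 38, -45, 31, -27, 17, -17, 16, -50, -48] -> [-45, -45, -27, -17, -50, -48] -> [-45, -45, -27, -17, -50, -48] -> [-44, -44, -26, -16, -49, -47] -> [-47, -49, -16, -26, -44, -44] -> -16
  [8, -5, 9, 5, 42, -43, -36, -40, 0, 10] -> [-5, 5, -43, -36, -40, 0] -> [-5, -43, -36, -40] -> [-4, -42, -35, -39] -> [-39, -35, -42, -4] -> -4
  [-50, -21, 16, -12, 3, -17, 7] -> [-50, -21, -12, 3, -17, 7] -> [-50, -21, -12, -17] -> [-49, -20, -11, -16] -> [-16, -11, -20, -49] -> -11

-39; -16; -4; -11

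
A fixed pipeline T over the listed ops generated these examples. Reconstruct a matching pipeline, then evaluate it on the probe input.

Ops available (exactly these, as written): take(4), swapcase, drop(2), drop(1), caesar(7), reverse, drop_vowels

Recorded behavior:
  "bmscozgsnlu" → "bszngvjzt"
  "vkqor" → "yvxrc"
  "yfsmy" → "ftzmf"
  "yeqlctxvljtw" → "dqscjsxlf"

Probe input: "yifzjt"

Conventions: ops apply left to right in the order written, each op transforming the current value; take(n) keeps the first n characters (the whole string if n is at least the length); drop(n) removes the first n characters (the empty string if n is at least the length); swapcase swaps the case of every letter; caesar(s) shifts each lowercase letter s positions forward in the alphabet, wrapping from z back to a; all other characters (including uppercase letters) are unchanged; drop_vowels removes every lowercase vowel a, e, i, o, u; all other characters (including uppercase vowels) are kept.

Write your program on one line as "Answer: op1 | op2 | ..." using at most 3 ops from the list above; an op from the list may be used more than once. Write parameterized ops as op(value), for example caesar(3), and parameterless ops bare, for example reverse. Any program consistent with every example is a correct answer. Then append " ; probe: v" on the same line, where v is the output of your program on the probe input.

caesar(7) | drop_vowels | reverse ; probe: "qgmpf"

Check, running the answer program on each example:
  "bmscozgsnlu" -> "itzjvgnzusb" -> "tzjvgnzsb" -> "bszngvjzt"
  "vkqor" -> "crxvy" -> "crxvy" -> "yvxrc"
  "yfsmy" -> "fmztf" -> "fmztf" -> "ftzmf"
  "yeqlctxvljtw" -> "flxsjaecsqad" -> "flxsjcsqd" -> "dqscjsxlf"
  probe: "yifzjt" -> "fpmgqa" -> "fpmgq" -> "qgmpf"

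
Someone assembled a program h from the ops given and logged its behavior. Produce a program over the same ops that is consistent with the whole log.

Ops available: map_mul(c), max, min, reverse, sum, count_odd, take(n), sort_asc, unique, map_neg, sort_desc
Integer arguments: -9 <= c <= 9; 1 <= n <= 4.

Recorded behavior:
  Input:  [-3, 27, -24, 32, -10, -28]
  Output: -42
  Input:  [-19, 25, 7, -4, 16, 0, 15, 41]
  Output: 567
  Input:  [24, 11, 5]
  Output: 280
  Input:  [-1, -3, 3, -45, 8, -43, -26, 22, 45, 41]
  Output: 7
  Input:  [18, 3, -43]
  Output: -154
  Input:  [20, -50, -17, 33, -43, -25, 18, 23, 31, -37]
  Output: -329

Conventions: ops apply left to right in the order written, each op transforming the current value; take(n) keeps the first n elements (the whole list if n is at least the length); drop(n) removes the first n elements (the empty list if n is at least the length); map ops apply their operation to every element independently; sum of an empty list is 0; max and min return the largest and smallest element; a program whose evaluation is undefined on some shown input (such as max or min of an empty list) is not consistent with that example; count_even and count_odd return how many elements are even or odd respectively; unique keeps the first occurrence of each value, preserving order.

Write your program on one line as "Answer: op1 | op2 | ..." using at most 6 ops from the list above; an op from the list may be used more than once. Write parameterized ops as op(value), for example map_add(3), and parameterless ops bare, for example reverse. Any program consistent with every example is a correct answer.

sort_asc | sort_desc | map_mul(7) | sort_asc | sum

Check, running the answer program on each example:
  [-3, 27, -24, 32, -10, -28] -> [-28, -24, -10, -3, 27, 32] -> [32, 27, -3, -10, -24, -28] -> [224, 189, -21, -70, -168, -196] -> [-196, -168, -70, -21, 189, 224] -> -42
  [-19, 25, 7, -4, 16, 0, 15, 41] -> [-19, -4, 0, 7, 15, 16, 25, 41] -> [41, 25, 16, 15, 7, 0, -4, -19] -> [287, 175, 112, 105, 49, 0, -28, -133] -> [-133, -28, 0, 49, 105, 112, 175, 287] -> 567
  [24, 11, 5] -> [5, 11, 24] -> [24, 11, 5] -> [168, 77, 35] -> [35, 77, 168] -> 280
  [-1, -3, 3, -45, 8, -43, -26, 22, 45, 41] -> [-45, -43, -26, -3, -1, 3, 8, 22, 41, 45] -> [45, 41, 22, 8, 3, -1, -3, -26, -43, -45] -> [315, 287, 154, 56, 21, -7, -21, -182, -301, -315] -> [-315, -301, -182, -21, -7, 21, 56, 154, 287, 315] -> 7
  [18, 3, -43] -> [-43, 3, 18] -> [18, 3, -43] -> [126, 21, -301] -> [-301, 21, 126] -> -154
  [20, -50, -17, 33, -43, -25, 18, 23, 31, -37] -> [-50, -43, -37, -25, -17, 18, 20, 23, 31, 33] -> [33, 31, 23, 20, 18, -17, -25, -37, -43, -50] -> [231, 217, 161, 140, 126, -119, -175, -259, -301, -350] -> [-350, -301, -259, -175, -119, 126, 140, 161, 217, 231] -> -329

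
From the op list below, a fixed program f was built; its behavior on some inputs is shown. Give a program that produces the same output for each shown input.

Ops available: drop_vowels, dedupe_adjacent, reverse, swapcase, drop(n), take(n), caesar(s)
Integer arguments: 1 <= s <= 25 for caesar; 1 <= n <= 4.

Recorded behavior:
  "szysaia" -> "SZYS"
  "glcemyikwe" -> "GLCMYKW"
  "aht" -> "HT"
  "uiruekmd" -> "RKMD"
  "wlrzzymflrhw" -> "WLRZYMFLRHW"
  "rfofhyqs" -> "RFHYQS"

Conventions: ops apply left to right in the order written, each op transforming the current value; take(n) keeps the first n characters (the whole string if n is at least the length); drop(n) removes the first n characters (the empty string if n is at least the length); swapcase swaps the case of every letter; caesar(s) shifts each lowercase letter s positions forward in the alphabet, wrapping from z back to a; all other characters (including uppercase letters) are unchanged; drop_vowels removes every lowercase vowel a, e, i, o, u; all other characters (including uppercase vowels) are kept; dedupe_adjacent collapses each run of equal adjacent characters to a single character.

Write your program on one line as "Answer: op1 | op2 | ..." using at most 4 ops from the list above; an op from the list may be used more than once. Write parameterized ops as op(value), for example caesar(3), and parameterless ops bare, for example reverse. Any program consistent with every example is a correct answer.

dedupe_adjacent | drop_vowels | dedupe_adjacent | swapcase

Check, running the answer program on each example:
  "szysaia" -> "szysaia" -> "szys" -> "szys" -> "SZYS"
  "glcemyikwe" -> "glcemyikwe" -> "glcmykw" -> "glcmykw" -> "GLCMYKW"
  "aht" -> "aht" -> "ht" -> "ht" -> "HT"
  "uiruekmd" -> "uiruekmd" -> "rkmd" -> "rkmd" -> "RKMD"
  "wlrzzymflrhw" -> "wlrzymflrhw" -> "wlrzymflrhw" -> "wlrzymflrhw" -> "WLRZYMFLRHW"
  "rfofhyqs" -> "rfofhyqs" -> "rffhyqs" -> "rfhyqs" -> "RFHYQS"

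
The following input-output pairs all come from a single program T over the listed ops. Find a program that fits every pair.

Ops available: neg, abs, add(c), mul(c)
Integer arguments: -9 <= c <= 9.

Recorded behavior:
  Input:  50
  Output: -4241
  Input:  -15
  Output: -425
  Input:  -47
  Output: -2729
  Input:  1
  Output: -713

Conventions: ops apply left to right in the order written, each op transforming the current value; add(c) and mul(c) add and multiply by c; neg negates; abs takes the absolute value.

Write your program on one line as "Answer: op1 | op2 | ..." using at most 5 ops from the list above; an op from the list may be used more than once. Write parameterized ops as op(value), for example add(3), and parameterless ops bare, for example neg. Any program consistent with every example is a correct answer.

add(9) | mul(8) | abs | mul(-9) | add(7)

Check, running the answer program on each example:
  50 -> 59 -> 472 -> 472 -> -4248 -> -4241
  -15 -> -6 -> -48 -> 48 -> -432 -> -425
  -47 -> -38 -> -304 -> 304 -> -2736 -> -2729
  1 -> 10 -> 80 -> 80 -> -720 -> -713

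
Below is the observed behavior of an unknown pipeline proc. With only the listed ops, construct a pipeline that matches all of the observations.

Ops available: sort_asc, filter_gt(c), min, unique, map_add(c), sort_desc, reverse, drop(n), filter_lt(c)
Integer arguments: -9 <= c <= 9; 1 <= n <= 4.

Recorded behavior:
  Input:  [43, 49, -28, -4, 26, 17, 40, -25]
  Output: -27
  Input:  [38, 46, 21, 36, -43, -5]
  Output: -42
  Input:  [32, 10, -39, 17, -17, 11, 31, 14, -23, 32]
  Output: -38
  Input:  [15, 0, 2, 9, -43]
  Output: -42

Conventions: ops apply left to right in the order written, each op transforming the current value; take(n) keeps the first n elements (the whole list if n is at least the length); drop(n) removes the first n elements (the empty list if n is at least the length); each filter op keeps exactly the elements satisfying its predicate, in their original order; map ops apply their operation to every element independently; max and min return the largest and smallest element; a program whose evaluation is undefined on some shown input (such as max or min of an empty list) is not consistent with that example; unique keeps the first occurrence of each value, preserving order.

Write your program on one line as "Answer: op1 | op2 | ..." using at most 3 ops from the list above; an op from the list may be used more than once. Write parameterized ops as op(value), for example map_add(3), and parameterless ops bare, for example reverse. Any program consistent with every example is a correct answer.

map_add(1) | min

Check, running the answer program on each example:
  [43, 49, -28, -4, 26, 17, 40, -25] -> [44, 50, -27, -3, 27, 18, 41, -24] -> -27
  [38, 46, 21, 36, -43, -5] -> [39, 47, 22, 37, -42, -4] -> -42
  [32, 10, -39, 17, -17, 11, 31, 14, -23, 32] -> [33, 11, -38, 18, -16, 12, 32, 15, -22, 33] -> -38
  [15, 0, 2, 9, -43] -> [16, 1, 3, 10, -42] -> -42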